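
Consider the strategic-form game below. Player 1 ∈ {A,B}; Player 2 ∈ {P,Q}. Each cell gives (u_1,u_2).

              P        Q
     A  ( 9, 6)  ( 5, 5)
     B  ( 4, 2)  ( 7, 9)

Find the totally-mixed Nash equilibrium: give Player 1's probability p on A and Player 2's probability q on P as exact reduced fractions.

P1 indiff ⇒ q·9+(1-q)·5 = q·4+(1-q)·7 ⇒ q(5) = (1-q)(2) ⇒ q = 2/7
P2 indiff ⇒ p·6+(1-p)·2 = p·5+(1-p)·9 ⇒ p(1) = (1-p)(7) ⇒ p = 7/8

P1 mixes 7/8 on A; P2 mixes 2/7 on P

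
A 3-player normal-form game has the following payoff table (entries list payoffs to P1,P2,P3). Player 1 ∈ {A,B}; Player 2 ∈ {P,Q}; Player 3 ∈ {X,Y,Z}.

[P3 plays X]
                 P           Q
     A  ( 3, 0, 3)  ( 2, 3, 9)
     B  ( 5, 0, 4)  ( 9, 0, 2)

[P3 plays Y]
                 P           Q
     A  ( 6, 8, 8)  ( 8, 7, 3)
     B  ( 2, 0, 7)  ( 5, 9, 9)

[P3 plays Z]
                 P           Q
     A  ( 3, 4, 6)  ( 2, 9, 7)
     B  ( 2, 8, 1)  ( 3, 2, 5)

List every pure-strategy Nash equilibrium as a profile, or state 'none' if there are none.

(A,P,X): not NE [P1→B gives 5>3; P2→Q gives 3>0; P3→Y gives 8>3]
(A,P,Y): NE
(A,P,Z): not NE [P2→Q gives 9>4; P3→Y gives 8>6]
(A,Q,X): not NE [P1→B gives 9>2]
(A,Q,Y): not NE [P2→P gives 8>7; P3→X gives 9>3]
(A,Q,Z): not NE [P1→B gives 3>2; P3→X gives 9>7]
(B,P,X): not NE [P3→Y gives 7>4]
(B,P,Y): not NE [P1→A gives 6>2; P2→Q gives 9>0]
(B,P,Z): not NE [P1→A gives 3>2; P3→Y gives 7>1]
(B,Q,X): not NE [P3→Y gives 9>2]
(B,Q,Y): not NE [P1→A gives 8>5]
(B,Q,Z): not NE [P2→P gives 8>2; P3→Y gives 9>5]

NE set: (A,P,Y)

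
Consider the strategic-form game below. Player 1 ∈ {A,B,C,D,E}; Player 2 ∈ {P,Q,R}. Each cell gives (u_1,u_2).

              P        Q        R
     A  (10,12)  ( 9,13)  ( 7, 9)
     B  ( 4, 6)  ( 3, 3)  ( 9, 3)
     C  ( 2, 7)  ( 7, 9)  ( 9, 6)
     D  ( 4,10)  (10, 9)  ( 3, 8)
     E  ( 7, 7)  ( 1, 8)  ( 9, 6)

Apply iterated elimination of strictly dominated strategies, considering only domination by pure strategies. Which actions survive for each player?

IESDS → P1:{A,D} P2:{P,Q}

P2 drop R (P beats it: A:12>9 B:6>3 C:7>6 D:10>8 E:7>6)
P1 drop B (A beats it: P:10>4 Q:9>3)
P1 drop C (A beats it: P:10>2 Q:9>7)
P1 drop E (A beats it: P:10>7 Q:9>1)
P1→{A,D} P2→{P,Q}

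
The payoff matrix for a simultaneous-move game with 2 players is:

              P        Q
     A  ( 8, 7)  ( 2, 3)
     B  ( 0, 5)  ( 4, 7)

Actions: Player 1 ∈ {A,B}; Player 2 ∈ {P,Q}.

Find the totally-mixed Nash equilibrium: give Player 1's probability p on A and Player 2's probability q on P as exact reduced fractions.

(p,q) = (1/3, 1/5)

P1 indiff ⇒ q·8+(1-q)·2 = q·0+(1-q)·4 ⇒ q(8) = (1-q)(2) ⇒ q = 1/5
P2 indiff ⇒ p·7+(1-p)·5 = p·3+(1-p)·7 ⇒ p(4) = (1-p)(2) ⇒ p = 1/3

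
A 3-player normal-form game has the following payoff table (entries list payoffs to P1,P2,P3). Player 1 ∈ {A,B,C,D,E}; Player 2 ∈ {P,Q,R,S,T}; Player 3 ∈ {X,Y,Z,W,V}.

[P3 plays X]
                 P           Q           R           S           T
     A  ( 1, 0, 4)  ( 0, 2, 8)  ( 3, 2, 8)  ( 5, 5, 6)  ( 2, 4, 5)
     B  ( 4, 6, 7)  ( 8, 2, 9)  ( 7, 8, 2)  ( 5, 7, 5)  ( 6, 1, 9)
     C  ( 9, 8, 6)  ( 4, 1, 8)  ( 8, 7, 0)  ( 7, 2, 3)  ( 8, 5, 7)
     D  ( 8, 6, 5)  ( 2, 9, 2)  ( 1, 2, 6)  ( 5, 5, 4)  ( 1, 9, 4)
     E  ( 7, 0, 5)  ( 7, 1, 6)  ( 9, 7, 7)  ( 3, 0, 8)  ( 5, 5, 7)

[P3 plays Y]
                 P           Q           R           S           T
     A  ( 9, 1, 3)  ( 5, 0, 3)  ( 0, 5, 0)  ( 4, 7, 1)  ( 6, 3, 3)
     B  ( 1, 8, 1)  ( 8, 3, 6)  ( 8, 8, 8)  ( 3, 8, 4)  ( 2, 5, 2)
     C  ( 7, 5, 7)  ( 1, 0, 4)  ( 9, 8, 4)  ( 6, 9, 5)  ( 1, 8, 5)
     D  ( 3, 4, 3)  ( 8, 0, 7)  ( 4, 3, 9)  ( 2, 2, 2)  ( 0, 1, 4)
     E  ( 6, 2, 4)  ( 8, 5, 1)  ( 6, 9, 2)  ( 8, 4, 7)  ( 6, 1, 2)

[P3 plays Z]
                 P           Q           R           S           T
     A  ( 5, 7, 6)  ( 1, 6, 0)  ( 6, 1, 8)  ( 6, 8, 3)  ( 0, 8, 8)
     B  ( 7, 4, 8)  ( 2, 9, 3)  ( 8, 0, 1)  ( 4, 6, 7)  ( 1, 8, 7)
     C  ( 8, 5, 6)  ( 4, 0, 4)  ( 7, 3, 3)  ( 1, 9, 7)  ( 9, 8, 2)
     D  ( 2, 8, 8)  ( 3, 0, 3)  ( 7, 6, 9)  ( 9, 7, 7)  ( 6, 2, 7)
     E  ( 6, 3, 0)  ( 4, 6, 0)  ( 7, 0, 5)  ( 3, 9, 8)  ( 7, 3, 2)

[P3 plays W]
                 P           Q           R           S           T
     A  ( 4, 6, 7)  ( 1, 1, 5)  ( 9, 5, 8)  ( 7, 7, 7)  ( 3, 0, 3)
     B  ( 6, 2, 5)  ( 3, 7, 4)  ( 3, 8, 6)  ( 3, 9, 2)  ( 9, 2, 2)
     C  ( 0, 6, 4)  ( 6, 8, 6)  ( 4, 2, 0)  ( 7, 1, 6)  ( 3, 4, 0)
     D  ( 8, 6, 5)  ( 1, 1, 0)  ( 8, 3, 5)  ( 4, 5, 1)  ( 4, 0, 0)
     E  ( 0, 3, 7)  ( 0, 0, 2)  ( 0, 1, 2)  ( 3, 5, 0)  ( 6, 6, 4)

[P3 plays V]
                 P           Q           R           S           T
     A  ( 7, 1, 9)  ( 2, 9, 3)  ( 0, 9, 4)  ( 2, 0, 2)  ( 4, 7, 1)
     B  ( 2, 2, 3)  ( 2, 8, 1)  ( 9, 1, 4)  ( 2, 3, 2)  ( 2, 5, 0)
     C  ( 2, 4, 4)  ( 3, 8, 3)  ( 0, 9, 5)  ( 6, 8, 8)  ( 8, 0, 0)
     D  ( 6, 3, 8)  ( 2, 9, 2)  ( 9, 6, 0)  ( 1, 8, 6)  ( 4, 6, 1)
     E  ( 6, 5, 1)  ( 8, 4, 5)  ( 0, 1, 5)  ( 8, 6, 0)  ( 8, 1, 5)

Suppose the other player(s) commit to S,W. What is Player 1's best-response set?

BR_1 = {A,C}

u_1(A vs S,W) = 7
u_1(B vs S,W) = 3
u_1(C vs S,W) = 7
u_1(D vs S,W) = 4
u_1(E vs S,W) = 3
max payoff 7 at {A,C}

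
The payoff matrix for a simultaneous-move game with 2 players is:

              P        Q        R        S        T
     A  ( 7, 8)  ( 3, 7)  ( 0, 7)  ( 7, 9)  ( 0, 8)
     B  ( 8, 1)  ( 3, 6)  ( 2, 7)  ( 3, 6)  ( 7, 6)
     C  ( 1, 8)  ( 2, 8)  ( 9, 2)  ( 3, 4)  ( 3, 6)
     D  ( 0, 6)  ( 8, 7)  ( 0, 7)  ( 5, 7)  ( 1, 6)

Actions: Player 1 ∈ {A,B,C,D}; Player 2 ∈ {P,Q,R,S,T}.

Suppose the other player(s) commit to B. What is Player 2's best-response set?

argmax u_2 = {R}

u_2(P vs B) = 1
u_2(Q vs B) = 6
u_2(R vs B) = 7
u_2(S vs B) = 6
u_2(T vs B) = 6
max payoff 7 at {R}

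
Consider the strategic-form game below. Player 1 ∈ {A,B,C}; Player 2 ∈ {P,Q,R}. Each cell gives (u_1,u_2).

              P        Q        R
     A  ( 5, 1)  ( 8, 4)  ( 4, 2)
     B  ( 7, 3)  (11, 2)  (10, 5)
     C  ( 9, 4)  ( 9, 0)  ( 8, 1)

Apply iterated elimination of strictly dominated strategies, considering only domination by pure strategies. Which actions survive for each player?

P1 drop A (B beats it: P:7>5 Q:11>8 R:10>4)
P2 drop Q (P beats it: B:3>2 C:4>0)
P1→{B,C} P2→{P,R}

Remaining: P1:{B,C} P2:{P,R}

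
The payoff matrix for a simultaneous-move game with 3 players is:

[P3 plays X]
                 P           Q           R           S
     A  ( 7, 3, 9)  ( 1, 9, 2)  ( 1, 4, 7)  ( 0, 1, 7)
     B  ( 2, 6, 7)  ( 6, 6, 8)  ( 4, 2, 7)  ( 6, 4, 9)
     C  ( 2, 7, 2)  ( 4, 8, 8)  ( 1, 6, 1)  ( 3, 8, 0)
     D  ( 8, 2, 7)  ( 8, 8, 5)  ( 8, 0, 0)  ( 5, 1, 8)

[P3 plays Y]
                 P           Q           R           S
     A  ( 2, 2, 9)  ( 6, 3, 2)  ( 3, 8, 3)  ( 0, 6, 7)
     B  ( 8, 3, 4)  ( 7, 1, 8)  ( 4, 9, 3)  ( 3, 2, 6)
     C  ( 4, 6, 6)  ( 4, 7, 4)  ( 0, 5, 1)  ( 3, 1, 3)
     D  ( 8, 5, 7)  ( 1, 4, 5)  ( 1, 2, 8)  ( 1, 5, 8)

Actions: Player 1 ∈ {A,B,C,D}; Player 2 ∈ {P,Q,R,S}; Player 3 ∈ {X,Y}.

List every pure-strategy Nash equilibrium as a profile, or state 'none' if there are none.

NE set: (D,P,Y), (D,Q,X)

(A,P,X): not NE [P1→D gives 8>7; P2→Q gives 9>3]
(A,P,Y): not NE [P1→D gives 8>2; P2→R gives 8>2]
(A,Q,X): not NE [P1→D gives 8>1]
(A,Q,Y): not NE [P1→B gives 7>6; P2→R gives 8>3]
(A,R,X): not NE [P1→D gives 8>1; P2→Q gives 9>4]
(A,R,Y): not NE [P1→B gives 4>3; P3→X gives 7>3]
(A,S,X): not NE [P1→B gives 6>0; P2→Q gives 9>1]
(A,S,Y): not NE [P1→C gives 3>0; P2→R gives 8>6]
(B,P,X): not NE [P1→D gives 8>2]
(B,P,Y): not NE [P2→R gives 9>3; P3→X gives 7>4]
(B,Q,X): not NE [P1→D gives 8>6]
(B,Q,Y): not NE [P2→R gives 9>1]
(B,R,X): not NE [P1→D gives 8>4; P2→Q gives 6>2]
(B,R,Y): not NE [P3→X gives 7>3]
(B,S,X): not NE [P2→Q gives 6>4]
(B,S,Y): not NE [P2→R gives 9>2; P3→X gives 9>6]
(C,P,X): not NE [P1→D gives 8>2; P2→S gives 8>7; P3→Y gives 6>2]
(C,P,Y): not NE [P1→D gives 8>4; P2→Q gives 7>6]
(C,Q,X): not NE [P1→D gives 8>4]
(C,Q,Y): not NE [P1→B gives 7>4; P3→X gives 8>4]
(C,R,X): not NE [P1→D gives 8>1; P2→S gives 8>6]
(C,R,Y): not NE [P1→B gives 4>0; P2→Q gives 7>5]
(C,S,X): not NE [P1→B gives 6>3; P3→Y gives 3>0]
(C,S,Y): not NE [P2→Q gives 7>1]
(D,P,X): not NE [P2→Q gives 8>2]
(D,P,Y): NE
(D,Q,X): NE
(D,Q,Y): not NE [P1→B gives 7>1; P2→S gives 5>4]
(D,R,X): not NE [P2→Q gives 8>0; P3→Y gives 8>0]
(D,R,Y): not NE [P1→B gives 4>1; P2→S gives 5>2]
(D,S,X): not NE [P1→B gives 6>5; P2→Q gives 8>1]
(D,S,Y): not NE [P1→C gives 3>1]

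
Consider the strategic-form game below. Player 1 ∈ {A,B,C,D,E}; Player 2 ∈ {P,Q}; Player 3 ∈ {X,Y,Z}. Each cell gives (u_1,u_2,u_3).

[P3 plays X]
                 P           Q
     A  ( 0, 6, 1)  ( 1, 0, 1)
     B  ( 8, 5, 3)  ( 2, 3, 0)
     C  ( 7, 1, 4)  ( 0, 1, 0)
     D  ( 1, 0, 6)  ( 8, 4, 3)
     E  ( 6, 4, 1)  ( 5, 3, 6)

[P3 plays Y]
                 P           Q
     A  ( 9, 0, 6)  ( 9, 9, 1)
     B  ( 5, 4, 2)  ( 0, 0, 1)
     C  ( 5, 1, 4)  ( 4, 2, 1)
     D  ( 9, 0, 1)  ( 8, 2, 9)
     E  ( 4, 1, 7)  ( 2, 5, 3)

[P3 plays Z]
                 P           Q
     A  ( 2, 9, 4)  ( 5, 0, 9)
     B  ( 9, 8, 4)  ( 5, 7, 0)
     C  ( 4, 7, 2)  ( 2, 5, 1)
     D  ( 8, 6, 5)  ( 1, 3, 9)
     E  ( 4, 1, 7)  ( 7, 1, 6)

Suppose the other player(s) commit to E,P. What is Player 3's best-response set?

argmax u_3 = {Y,Z}

u_3(X vs E,P) = 1
u_3(Y vs E,P) = 7
u_3(Z vs E,P) = 7
max payoff 7 at {Y,Z}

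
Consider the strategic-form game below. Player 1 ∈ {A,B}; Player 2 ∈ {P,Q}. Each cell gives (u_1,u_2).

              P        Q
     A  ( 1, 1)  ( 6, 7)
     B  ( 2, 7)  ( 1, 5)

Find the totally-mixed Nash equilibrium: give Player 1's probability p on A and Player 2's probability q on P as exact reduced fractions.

P1 mixes 1/4 on A; P2 mixes 5/6 on P

P1 indiff ⇒ q·1+(1-q)·6 = q·2+(1-q)·1 ⇒ q(-1) = (1-q)(-5) ⇒ q = 5/6
P2 indiff ⇒ p·1+(1-p)·7 = p·7+(1-p)·5 ⇒ p(-6) = (1-p)(-2) ⇒ p = 1/4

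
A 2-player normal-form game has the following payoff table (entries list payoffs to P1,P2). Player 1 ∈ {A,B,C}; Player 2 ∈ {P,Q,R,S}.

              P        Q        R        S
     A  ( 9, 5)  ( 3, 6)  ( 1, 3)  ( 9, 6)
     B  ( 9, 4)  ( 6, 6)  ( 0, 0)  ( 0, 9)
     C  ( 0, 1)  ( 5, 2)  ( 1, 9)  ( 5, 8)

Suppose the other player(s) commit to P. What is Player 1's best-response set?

u_1(A vs P) = 9
u_1(B vs P) = 9
u_1(C vs P) = 0
max payoff 9 at {A,B}

BR_1 = {A,B}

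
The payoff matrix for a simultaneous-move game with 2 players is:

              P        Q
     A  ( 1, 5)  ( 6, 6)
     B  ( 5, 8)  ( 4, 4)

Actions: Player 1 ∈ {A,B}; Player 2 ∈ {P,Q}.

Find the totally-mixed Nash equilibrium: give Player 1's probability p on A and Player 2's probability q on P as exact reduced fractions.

P1 mixes 4/5 on A; P2 mixes 1/3 on P

P1 indiff ⇒ q·1+(1-q)·6 = q·5+(1-q)·4 ⇒ q(-4) = (1-q)(-2) ⇒ q = 1/3
P2 indiff ⇒ p·5+(1-p)·8 = p·6+(1-p)·4 ⇒ p(-1) = (1-p)(-4) ⇒ p = 4/5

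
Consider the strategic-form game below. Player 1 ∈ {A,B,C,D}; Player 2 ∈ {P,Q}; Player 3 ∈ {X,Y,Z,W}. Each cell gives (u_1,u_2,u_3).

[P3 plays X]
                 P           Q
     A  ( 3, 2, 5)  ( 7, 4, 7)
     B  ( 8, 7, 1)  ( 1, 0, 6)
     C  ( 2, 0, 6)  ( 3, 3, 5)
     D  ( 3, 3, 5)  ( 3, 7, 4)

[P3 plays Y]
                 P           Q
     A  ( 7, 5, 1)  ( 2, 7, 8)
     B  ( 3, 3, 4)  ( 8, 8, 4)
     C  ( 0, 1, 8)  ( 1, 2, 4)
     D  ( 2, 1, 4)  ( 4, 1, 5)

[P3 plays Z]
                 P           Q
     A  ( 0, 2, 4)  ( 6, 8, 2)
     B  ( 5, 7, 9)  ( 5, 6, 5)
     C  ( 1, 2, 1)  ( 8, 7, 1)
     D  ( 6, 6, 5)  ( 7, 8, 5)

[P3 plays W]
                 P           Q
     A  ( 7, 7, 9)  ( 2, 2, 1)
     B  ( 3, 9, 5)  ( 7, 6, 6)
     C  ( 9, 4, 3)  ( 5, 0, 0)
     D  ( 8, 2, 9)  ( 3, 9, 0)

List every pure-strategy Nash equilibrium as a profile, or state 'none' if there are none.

Equilibria: none

(A,P,X): not NE [P1→B gives 8>3; P2→Q gives 4>2; P3→W gives 9>5]
(A,P,Y): not NE [P2→Q gives 7>5; P3→W gives 9>1]
(A,P,Z): not NE [P1→D gives 6>0; P2→Q gives 8>2; P3→W gives 9>4]
(A,P,W): not NE [P1→C gives 9>7]
(A,Q,X): not NE [P3→Y gives 8>7]
(A,Q,Y): not NE [P1→B gives 8>2]
(A,Q,Z): not NE [P1→C gives 8>6; P3→Y gives 8>2]
(A,Q,W): not NE [P1→B gives 7>2; P2→P gives 7>2; P3→Y gives 8>1]
(B,P,X): not NE [P3→Z gives 9>1]
(B,P,Y): not NE [P1→A gives 7>3; P2→Q gives 8>3; P3→Z gives 9>4]
(B,P,Z): not NE [P1→D gives 6>5]
(B,P,W): not NE [P1→C gives 9>3; P3→Z gives 9>5]
(B,Q,X): not NE [P1→A gives 7>1; P2→P gives 7>0]
(B,Q,Y): not NE [P3→W gives 6>4]
(B,Q,Z): not NE [P1→C gives 8>5; P2→P gives 7>6; P3→W gives 6>5]
(B,Q,W): not NE [P2→P gives 9>6]
(C,P,X): not NE [P1→B gives 8>2; P2→Q gives 3>0; P3→Y gives 8>6]
(C,P,Y): not NE [P1→A gives 7>0; P2→Q gives 2>1]
(C,P,Z): not NE [P1→D gives 6>1; P2→Q gives 7>2; P3→Y gives 8>1]
(C,P,W): not NE [P3→Y gives 8>3]
(C,Q,X): not NE [P1→A gives 7>3]
(C,Q,Y): not NE [P1→B gives 8>1; P3→X gives 5>4]
(C,Q,Z): not NE [P3→X gives 5>1]
(C,Q,W): not NE [P1→B gives 7>5; P2→P gives 4>0; P3→X gives 5>0]
(D,P,X): not NE [P1→B gives 8>3; P2→Q gives 7>3; P3→W gives 9>5]
(D,P,Y): not NE [P1→A gives 7>2; P3→W gives 9>4]
(D,P,Z): not NE [P2→Q gives 8>6; P3→W gives 9>5]
(D,P,W): not NE [P1→C gives 9>8; P2→Q gives 9>2]
(D,Q,X): not NE [P1→A gives 7>3; P3→Z gives 5>4]
(D,Q,Y): not NE [P1→B gives 8>4]
(D,Q,Z): not NE [P1→C gives 8>7]
(D,Q,W): not NE [P1→B gives 7>3; P3→Z gives 5>0]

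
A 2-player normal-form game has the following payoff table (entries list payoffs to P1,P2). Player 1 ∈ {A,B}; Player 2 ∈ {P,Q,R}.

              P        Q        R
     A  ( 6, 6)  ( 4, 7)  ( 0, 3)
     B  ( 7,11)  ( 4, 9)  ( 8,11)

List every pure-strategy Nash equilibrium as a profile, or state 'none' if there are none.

PSNE = {(A,Q), (B,P), (B,R)}

(A,P): not NE [P1→B gives 7>6; P2→Q gives 7>6]
(A,Q): NE
(A,R): not NE [P1→B gives 8>0; P2→Q gives 7>3]
(B,P): NE
(B,Q): not NE [P2→R gives 11>9]
(B,R): NE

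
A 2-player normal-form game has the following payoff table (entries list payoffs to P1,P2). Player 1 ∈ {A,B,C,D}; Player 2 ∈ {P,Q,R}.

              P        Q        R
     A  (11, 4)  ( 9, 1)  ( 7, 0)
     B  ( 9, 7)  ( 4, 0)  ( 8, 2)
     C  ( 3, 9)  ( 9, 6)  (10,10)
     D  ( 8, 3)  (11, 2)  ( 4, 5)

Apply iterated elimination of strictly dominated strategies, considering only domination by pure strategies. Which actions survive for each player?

Remaining: P1:{A,B,C} P2:{P,R}

P2 drop Q (P beats it: A:4>1 B:7>0 C:9>6 D:3>2)
P1 drop D (A beats it: P:11>8 R:7>4)
P1→{A,B,C} P2→{P,R}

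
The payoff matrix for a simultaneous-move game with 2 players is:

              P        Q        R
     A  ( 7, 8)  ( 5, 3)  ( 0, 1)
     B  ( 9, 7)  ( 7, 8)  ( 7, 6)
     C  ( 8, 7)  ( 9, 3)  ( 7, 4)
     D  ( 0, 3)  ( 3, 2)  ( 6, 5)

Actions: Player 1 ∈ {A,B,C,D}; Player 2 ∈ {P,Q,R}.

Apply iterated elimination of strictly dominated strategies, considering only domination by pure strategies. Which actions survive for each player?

Remaining: P1:{B,C} P2:{P,Q}

P1 drop A (B beats it: P:9>7 Q:7>5 R:7>0)
P1 drop D (B beats it: P:9>0 Q:7>3 R:7>6)
P2 drop R (P beats it: B:7>6 C:7>4)
P1→{B,C} P2→{P,Q}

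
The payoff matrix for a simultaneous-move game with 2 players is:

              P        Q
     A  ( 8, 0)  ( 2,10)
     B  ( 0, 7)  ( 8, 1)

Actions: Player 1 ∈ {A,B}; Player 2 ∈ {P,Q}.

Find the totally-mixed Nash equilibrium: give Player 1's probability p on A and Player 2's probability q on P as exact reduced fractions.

P1 indiff ⇒ q·8+(1-q)·2 = q·0+(1-q)·8 ⇒ q(8) = (1-q)(6) ⇒ q = 3/7
P2 indiff ⇒ p·0+(1-p)·7 = p·10+(1-p)·1 ⇒ p(-10) = (1-p)(-6) ⇒ p = 3/8

P1 mixes 3/8 on A; P2 mixes 3/7 on P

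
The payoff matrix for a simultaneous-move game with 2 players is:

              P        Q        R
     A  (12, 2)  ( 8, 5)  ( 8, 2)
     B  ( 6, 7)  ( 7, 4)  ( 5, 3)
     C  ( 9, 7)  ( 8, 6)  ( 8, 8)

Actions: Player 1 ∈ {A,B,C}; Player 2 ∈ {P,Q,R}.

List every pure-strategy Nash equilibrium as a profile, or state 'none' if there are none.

NE set: (A,Q), (C,R)

(A,P): not NE [P2→Q gives 5>2]
(A,Q): NE
(A,R): not NE [P2→Q gives 5>2]
(B,P): not NE [P1→A gives 12>6]
(B,Q): not NE [P1→C gives 8>7; P2→P gives 7>4]
(B,R): not NE [P1→C gives 8>5; P2→P gives 7>3]
(C,P): not NE [P1→A gives 12>9; P2→R gives 8>7]
(C,Q): not NE [P2→R gives 8>6]
(C,R): NE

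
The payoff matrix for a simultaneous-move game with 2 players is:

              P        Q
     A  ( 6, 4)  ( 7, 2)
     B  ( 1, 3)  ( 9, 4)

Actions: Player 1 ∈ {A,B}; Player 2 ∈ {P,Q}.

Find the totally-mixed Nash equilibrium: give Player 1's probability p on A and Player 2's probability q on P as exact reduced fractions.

P1 indiff ⇒ q·6+(1-q)·7 = q·1+(1-q)·9 ⇒ q(5) = (1-q)(2) ⇒ q = 2/7
P2 indiff ⇒ p·4+(1-p)·3 = p·2+(1-p)·4 ⇒ p(2) = (1-p)(1) ⇒ p = 1/3

p=1/3, q=2/7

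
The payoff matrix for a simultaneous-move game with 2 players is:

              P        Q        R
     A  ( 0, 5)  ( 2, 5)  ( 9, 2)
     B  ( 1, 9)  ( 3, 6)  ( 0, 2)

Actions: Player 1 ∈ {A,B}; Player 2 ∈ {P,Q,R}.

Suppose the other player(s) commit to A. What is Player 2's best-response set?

BR_2 = {P,Q}

u_2(P vs A) = 5
u_2(Q vs A) = 5
u_2(R vs A) = 2
max payoff 5 at {P,Q}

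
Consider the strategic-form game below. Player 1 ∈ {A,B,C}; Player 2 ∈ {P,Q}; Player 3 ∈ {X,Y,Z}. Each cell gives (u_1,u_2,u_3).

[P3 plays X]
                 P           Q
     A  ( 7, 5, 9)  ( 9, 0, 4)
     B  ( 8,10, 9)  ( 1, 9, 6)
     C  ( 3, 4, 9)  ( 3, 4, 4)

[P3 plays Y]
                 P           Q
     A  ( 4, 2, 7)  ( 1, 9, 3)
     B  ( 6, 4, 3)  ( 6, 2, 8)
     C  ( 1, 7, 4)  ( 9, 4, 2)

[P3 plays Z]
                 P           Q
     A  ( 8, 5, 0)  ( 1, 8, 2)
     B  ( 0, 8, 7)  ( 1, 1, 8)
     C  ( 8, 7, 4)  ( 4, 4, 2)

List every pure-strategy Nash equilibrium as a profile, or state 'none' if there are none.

(A,P,X): not NE [P1→B gives 8>7]
(A,P,Y): not NE [P1→B gives 6>4; P2→Q gives 9>2; P3→X gives 9>7]
(A,P,Z): not NE [P2→Q gives 8>5; P3→X gives 9>0]
(A,Q,X): not NE [P2→P gives 5>0]
(A,Q,Y): not NE [P1→C gives 9>1; P3→X gives 4>3]
(A,Q,Z): not NE [P1→C gives 4>1; P3→X gives 4>2]
(B,P,X): NE
(B,P,Y): not NE [P3→X gives 9>3]
(B,P,Z): not NE [P1→C gives 8>0; P3→X gives 9>7]
(B,Q,X): not NE [P1→A gives 9>1; P2→P gives 10>9; P3→Z gives 8>6]
(B,Q,Y): not NE [P1→C gives 9>6; P2→P gives 4>2]
(B,Q,Z): not NE [P1→C gives 4>1; P2→P gives 8>1]
(C,P,X): not NE [P1→B gives 8>3]
(C,P,Y): not NE [P1→B gives 6>1; P3→X gives 9>4]
(C,P,Z): not NE [P3→X gives 9>4]
(C,Q,X): not NE [P1→A gives 9>3]
(C,Q,Y): not NE [P2→P gives 7>4; P3→X gives 4>2]
(C,Q,Z): not NE [P2→P gives 7>4; P3→X gives 4>2]

Nash profiles: (B,P,X)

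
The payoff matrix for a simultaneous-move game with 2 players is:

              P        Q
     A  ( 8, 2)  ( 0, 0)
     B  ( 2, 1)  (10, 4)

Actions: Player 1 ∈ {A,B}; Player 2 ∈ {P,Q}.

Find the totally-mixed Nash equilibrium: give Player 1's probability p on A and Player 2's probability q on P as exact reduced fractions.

P1 indiff ⇒ q·8+(1-q)·0 = q·2+(1-q)·10 ⇒ q(6) = (1-q)(10) ⇒ q = 5/8
P2 indiff ⇒ p·2+(1-p)·1 = p·0+(1-p)·4 ⇒ p(2) = (1-p)(3) ⇒ p = 3/5

p=3/5, q=5/8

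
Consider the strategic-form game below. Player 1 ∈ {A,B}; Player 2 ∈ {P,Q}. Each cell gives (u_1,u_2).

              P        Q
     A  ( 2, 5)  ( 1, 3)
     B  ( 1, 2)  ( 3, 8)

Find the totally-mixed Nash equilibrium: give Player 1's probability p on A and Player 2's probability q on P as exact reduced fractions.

p=3/4, q=2/3

P1 indiff ⇒ q·2+(1-q)·1 = q·1+(1-q)·3 ⇒ q(1) = (1-q)(2) ⇒ q = 2/3
P2 indiff ⇒ p·5+(1-p)·2 = p·3+(1-p)·8 ⇒ p(2) = (1-p)(6) ⇒ p = 3/4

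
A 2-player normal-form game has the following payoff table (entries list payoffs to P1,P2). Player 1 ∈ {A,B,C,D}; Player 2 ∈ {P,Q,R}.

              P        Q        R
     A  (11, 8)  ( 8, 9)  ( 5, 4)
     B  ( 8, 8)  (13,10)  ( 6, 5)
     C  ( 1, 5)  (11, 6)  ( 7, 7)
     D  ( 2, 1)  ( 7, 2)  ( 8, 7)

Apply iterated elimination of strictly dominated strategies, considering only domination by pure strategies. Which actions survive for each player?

P2 drop P (Q beats it: A:9>8 B:10>8 C:6>5 D:2>1)
P1 drop A (B beats it: Q:13>8 R:6>5)
P1→{B,C,D} P2→{Q,R}

Survivors P1:{B,C,D} P2:{Q,R}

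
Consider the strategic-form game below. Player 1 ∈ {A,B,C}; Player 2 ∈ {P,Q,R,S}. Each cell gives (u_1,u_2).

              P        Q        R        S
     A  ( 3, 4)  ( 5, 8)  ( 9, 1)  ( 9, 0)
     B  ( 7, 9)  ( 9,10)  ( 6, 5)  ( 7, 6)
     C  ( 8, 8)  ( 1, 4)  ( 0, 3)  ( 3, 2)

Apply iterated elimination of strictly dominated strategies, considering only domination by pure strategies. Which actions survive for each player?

Survivors P1:{B,C} P2:{P,Q}

P2 drop R (P beats it: A:4>1 B:9>5 C:8>3)
P2 drop S (P beats it: A:4>0 B:9>6 C:8>2)
P1 drop A (B beats it: P:7>3 Q:9>5)
P1→{B,C} P2→{P,Q}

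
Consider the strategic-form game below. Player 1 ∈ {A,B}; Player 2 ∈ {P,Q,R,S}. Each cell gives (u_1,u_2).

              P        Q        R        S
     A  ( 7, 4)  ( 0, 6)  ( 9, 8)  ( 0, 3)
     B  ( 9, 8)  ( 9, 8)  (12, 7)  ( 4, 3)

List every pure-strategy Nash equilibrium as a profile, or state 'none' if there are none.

Nash profiles: (B,P), (B,Q)

(A,P): not NE [P1→B gives 9>7; P2→R gives 8>4]
(A,Q): not NE [P1→B gives 9>0; P2→R gives 8>6]
(A,R): not NE [P1→B gives 12>9]
(A,S): not NE [P1→B gives 4>0; P2→R gives 8>3]
(B,P): NE
(B,Q): NE
(B,R): not NE [P2→Q gives 8>7]
(B,S): not NE [P2→Q gives 8>3]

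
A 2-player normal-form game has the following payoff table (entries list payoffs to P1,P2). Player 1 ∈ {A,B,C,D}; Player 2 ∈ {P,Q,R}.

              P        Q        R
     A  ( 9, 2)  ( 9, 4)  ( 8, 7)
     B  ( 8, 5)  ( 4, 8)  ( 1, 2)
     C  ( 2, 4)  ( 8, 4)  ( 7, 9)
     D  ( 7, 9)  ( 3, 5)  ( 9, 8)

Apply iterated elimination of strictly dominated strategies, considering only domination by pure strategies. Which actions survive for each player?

P1 drop B (A beats it: P:9>8 Q:9>4 R:8>1)
P1 drop C (A beats it: P:9>2 Q:9>8 R:8>7)
P2 drop Q (R beats it: A:7>4 D:8>5)
P1→{A,D} P2→{P,R}

Remaining: P1:{A,D} P2:{P,R}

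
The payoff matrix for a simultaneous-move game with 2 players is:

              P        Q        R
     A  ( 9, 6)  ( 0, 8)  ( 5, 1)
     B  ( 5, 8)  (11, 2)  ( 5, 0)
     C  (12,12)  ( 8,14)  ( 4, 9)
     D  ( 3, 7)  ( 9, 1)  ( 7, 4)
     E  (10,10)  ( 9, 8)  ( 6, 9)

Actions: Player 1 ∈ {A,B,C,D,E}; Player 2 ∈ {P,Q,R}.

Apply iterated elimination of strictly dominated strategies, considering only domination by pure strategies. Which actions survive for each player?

Survivors P1:{B,C,E} P2:{P,Q}

P1 drop A (E beats it: P:10>9 Q:9>0 R:6>5)
P2 drop R (P beats it: B:8>0 C:12>9 D:7>4 E:10>9)
P1 drop D (B beats it: P:5>3 Q:11>9)
P1→{B,C,E} P2→{P,Q}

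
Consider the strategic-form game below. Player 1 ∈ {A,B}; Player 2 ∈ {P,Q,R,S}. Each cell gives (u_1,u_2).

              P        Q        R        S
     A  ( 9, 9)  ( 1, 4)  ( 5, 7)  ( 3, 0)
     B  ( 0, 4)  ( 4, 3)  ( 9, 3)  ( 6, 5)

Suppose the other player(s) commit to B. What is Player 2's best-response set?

u_2(P vs B) = 4
u_2(Q vs B) = 3
u_2(R vs B) = 3
u_2(S vs B) = 5
max payoff 5 at {S}

BR_2 = {S}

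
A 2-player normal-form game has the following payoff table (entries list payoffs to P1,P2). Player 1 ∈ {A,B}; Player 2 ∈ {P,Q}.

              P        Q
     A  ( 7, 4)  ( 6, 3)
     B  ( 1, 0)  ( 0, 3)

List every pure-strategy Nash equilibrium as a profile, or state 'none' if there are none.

(A,P): NE
(A,Q): not NE [P2→P gives 4>3]
(B,P): not NE [P1→A gives 7>1; P2→Q gives 3>0]
(B,Q): not NE [P1→A gives 6>0]

NE set: (A,P)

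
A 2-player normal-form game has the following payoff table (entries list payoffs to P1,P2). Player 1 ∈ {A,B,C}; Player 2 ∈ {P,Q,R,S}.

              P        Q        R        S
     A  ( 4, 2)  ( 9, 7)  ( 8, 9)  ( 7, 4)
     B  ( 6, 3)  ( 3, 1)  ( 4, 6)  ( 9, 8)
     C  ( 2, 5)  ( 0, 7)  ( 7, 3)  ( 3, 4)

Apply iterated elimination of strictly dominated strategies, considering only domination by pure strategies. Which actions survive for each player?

IESDS → P1:{A,B} P2:{R,S}

P1 drop C (A beats it: P:4>2 Q:9>0 R:8>7 S:7>3)
P2 drop P (R beats it: A:9>2 B:6>3)
P2 drop Q (R beats it: A:9>7 B:6>1)
P1→{A,B} P2→{R,S}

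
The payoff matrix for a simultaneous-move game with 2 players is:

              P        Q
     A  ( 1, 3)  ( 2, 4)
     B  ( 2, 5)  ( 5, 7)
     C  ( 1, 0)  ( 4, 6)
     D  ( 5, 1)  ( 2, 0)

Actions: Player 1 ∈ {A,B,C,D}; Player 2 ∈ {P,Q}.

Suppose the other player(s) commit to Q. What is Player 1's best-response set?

P1 best: {B}

u_1(A vs Q) = 2
u_1(B vs Q) = 5
u_1(C vs Q) = 4
u_1(D vs Q) = 2
max payoff 5 at {B}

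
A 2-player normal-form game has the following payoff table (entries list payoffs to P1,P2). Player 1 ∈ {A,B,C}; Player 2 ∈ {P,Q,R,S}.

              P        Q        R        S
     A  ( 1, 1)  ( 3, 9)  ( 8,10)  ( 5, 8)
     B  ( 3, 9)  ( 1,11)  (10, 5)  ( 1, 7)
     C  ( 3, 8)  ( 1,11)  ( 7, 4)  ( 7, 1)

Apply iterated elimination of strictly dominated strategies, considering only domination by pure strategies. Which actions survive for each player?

Survivors P1:{A,B} P2:{Q,R}

P2 drop P (Q beats it: A:9>1 B:11>9 C:11>8)
P2 drop S (Q beats it: A:9>8 B:11>7 C:11>1)
P1 drop C (A beats it: Q:3>1 R:8>7)
P1→{A,B} P2→{Q,R}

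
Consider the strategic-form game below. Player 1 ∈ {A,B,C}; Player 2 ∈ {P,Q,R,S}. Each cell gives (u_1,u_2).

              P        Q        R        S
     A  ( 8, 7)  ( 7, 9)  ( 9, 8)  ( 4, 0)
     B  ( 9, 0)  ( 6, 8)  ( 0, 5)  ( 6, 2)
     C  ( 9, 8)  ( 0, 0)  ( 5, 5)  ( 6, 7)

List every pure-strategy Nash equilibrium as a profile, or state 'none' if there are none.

(A,P): not NE [P1→C gives 9>8; P2→Q gives 9>7]
(A,Q): NE
(A,R): not NE [P2→Q gives 9>8]
(A,S): not NE [P1→C gives 6>4; P2→Q gives 9>0]
(B,P): not NE [P2→Q gives 8>0]
(B,Q): not NE [P1→A gives 7>6]
(B,R): not NE [P1→A gives 9>0; P2→Q gives 8>5]
(B,S): not NE [P2→Q gives 8>2]
(C,P): NE
(C,Q): not NE [P1→A gives 7>0; P2→P gives 8>0]
(C,R): not NE [P1→A gives 9>5; P2→P gives 8>5]
(C,S): not NE [P2→P gives 8>7]

PSNE = {(A,Q), (C,P)}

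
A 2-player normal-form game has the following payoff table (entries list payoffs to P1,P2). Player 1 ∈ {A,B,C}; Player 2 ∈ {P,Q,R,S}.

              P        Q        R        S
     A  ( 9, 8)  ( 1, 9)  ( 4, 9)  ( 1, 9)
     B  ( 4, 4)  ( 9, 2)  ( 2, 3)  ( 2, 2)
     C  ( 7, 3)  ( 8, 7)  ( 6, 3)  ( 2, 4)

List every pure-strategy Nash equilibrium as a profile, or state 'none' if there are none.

No pure NE.

(A,P): not NE [P2→S gives 9>8]
(A,Q): not NE [P1→B gives 9>1]
(A,R): not NE [P1→C gives 6>4]
(A,S): not NE [P1→C gives 2>1]
(B,P): not NE [P1→A gives 9>4]
(B,Q): not NE [P2→P gives 4>2]
(B,R): not NE [P1→C gives 6>2; P2→P gives 4>3]
(B,S): not NE [P2→P gives 4>2]
(C,P): not NE [P1→A gives 9>7; P2→Q gives 7>3]
(C,Q): not NE [P1→B gives 9>8]
(C,R): not NE [P2→Q gives 7>3]
(C,S): not NE [P2→Q gives 7>4]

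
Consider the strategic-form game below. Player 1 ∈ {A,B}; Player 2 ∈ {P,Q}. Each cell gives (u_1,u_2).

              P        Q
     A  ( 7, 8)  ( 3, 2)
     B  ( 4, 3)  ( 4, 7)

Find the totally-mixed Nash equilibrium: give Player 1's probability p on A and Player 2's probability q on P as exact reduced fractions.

(p,q) = (2/5, 1/4)

P1 indiff ⇒ q·7+(1-q)·3 = q·4+(1-q)·4 ⇒ q(3) = (1-q)(1) ⇒ q = 1/4
P2 indiff ⇒ p·8+(1-p)·3 = p·2+(1-p)·7 ⇒ p(6) = (1-p)(4) ⇒ p = 2/5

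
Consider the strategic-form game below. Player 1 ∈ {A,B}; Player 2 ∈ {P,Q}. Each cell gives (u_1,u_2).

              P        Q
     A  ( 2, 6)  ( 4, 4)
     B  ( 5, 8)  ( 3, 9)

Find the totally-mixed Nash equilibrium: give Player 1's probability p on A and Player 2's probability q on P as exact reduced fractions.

(p,q) = (1/3, 1/4)

P1 indiff ⇒ q·2+(1-q)·4 = q·5+(1-q)·3 ⇒ q(-3) = (1-q)(-1) ⇒ q = 1/4
P2 indiff ⇒ p·6+(1-p)·8 = p·4+(1-p)·9 ⇒ p(2) = (1-p)(1) ⇒ p = 1/3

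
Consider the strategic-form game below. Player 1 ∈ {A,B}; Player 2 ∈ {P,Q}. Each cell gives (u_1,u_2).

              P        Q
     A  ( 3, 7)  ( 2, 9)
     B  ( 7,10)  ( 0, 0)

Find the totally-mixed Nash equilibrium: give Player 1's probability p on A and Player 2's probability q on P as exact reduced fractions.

(p,q) = (5/6, 1/3)

P1 indiff ⇒ q·3+(1-q)·2 = q·7+(1-q)·0 ⇒ q(-4) = (1-q)(-2) ⇒ q = 1/3
P2 indiff ⇒ p·7+(1-p)·10 = p·9+(1-p)·0 ⇒ p(-2) = (1-p)(-10) ⇒ p = 5/6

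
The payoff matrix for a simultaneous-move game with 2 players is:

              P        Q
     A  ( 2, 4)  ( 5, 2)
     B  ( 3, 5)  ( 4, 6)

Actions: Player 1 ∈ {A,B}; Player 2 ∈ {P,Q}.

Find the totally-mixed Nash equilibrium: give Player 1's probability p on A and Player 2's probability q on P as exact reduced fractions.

P1 indiff ⇒ q·2+(1-q)·5 = q·3+(1-q)·4 ⇒ q(-1) = (1-q)(-1) ⇒ q = 1/2
P2 indiff ⇒ p·4+(1-p)·5 = p·2+(1-p)·6 ⇒ p(2) = (1-p)(1) ⇒ p = 1/3

p=1/3, q=1/2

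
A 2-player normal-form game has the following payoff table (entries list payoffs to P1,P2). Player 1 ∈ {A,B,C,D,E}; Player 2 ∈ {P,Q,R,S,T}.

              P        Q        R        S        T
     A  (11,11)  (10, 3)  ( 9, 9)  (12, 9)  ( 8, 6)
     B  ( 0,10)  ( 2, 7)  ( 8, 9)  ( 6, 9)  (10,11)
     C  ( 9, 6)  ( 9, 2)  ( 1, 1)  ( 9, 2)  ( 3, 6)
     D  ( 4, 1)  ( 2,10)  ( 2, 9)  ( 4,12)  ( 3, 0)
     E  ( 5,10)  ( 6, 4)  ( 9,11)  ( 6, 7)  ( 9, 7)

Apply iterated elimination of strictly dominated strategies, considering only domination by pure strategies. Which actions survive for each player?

Remaining: P1:{A,B,E} P2:{P,R,T}

P1 drop C (A beats it: P:11>9 Q:10>9 R:9>1 S:12>9 T:8>3)
P1 drop D (A beats it: P:11>4 Q:10>2 R:9>2 S:12>4 T:8>3)
P2 drop Q (P beats it: A:11>3 B:10>7 E:10>4)
P2 drop S (P beats it: A:11>9 B:10>9 E:10>7)
P1→{A,B,E} P2→{P,R,T}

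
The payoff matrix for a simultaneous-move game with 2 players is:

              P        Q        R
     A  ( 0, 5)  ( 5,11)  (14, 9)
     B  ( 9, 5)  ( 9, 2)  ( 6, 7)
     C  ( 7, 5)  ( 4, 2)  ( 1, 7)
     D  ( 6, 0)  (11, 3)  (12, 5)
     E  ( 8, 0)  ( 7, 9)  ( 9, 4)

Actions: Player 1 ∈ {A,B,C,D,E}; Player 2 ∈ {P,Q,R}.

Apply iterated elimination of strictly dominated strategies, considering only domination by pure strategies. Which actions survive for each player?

IESDS → P1:{A,D} P2:{Q,R}

P1 drop C (B beats it: P:9>7 Q:9>4 R:6>1)
P2 drop P (R beats it: A:9>5 B:7>5 D:5>0 E:4>0)
P1 drop B (D beats it: Q:11>9 R:12>6)
P1 drop E (D beats it: Q:11>7 R:12>9)
P1→{A,D} P2→{Q,R}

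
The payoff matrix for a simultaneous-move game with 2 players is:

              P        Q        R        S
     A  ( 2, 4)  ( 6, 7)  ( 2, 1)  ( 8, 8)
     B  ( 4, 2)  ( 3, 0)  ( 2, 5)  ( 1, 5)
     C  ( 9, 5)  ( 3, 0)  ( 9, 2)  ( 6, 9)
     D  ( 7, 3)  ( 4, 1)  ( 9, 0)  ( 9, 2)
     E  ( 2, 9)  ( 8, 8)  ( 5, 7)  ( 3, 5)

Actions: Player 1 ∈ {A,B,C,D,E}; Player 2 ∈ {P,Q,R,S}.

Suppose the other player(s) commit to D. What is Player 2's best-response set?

u_2(P vs D) = 3
u_2(Q vs D) = 1
u_2(R vs D) = 0
u_2(S vs D) = 2
max payoff 3 at {P}

argmax u_2 = {P}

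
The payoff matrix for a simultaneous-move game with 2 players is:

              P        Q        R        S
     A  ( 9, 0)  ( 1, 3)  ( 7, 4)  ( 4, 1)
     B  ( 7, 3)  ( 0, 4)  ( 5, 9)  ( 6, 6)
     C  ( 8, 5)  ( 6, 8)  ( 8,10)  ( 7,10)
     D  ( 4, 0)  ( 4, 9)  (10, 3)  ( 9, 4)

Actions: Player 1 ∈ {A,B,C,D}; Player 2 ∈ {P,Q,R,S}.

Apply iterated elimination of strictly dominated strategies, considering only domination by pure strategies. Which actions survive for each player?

IESDS → P1:{C,D} P2:{Q,R,S}

P1 drop B (C beats it: P:8>7 Q:6>0 R:8>5 S:7>6)
P2 drop P (Q beats it: A:3>0 C:8>5 D:9>0)
P1 drop A (C beats it: Q:6>1 R:8>7 S:7>4)
P1→{C,D} P2→{Q,R,S}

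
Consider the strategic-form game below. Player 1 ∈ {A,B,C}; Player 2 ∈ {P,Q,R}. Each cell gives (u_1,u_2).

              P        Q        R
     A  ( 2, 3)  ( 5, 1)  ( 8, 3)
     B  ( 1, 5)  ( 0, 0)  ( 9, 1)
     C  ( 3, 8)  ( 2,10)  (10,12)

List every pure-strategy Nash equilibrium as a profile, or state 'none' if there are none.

(A,P): not NE [P1→C gives 3>2]
(A,Q): not NE [P2→R gives 3>1]
(A,R): not NE [P1→C gives 10>8]
(B,P): not NE [P1→C gives 3>1]
(B,Q): not NE [P1→A gives 5>0; P2→P gives 5>0]
(B,R): not NE [P1→C gives 10>9; P2→P gives 5>1]
(C,P): not NE [P2→R gives 12>8]
(C,Q): not NE [P1→A gives 5>2; P2→R gives 12>10]
(C,R): NE

PSNE = {(C,R)}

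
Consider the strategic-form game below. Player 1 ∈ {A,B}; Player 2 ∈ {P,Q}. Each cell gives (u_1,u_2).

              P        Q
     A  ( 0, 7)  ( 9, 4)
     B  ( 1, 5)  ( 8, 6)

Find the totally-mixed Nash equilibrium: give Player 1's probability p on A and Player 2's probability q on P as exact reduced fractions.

p=1/4, q=1/2

P1 indiff ⇒ q·0+(1-q)·9 = q·1+(1-q)·8 ⇒ q(-1) = (1-q)(-1) ⇒ q = 1/2
P2 indiff ⇒ p·7+(1-p)·5 = p·4+(1-p)·6 ⇒ p(3) = (1-p)(1) ⇒ p = 1/4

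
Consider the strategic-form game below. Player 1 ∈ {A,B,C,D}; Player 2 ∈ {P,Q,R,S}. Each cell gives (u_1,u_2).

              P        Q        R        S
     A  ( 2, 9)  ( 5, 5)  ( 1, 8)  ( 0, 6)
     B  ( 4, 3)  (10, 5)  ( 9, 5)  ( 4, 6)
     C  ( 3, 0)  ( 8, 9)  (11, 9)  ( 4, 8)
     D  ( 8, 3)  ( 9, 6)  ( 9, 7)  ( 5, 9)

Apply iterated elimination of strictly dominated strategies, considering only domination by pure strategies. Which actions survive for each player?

P1 drop A (B beats it: P:4>2 Q:10>5 R:9>1 S:4>0)
P2 drop P (Q beats it: B:5>3 C:9>0 D:6>3)
P1→{B,C,D} P2→{Q,R,S}

IESDS → P1:{B,C,D} P2:{Q,R,S}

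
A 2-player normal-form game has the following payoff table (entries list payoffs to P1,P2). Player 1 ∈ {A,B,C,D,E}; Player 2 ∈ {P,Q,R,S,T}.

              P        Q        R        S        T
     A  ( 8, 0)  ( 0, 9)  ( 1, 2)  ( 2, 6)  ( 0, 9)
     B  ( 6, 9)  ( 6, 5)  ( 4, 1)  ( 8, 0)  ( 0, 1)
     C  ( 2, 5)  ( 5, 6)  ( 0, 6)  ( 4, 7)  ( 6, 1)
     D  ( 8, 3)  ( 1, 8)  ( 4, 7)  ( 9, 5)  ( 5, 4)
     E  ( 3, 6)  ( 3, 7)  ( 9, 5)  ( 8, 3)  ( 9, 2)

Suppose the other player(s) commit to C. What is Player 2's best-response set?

P2 best: {S}

u_2(P vs C) = 5
u_2(Q vs C) = 6
u_2(R vs C) = 6
u_2(S vs C) = 7
u_2(T vs C) = 1
max payoff 7 at {S}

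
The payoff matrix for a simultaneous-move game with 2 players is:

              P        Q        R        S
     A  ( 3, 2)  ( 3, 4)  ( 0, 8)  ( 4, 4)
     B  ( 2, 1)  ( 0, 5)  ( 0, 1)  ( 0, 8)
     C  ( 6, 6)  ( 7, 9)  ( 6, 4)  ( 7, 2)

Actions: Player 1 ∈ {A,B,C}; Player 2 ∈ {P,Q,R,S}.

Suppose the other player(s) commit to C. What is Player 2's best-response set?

u_2(P vs C) = 6
u_2(Q vs C) = 9
u_2(R vs C) = 4
u_2(S vs C) = 2
max payoff 9 at {Q}

P2 best: {Q}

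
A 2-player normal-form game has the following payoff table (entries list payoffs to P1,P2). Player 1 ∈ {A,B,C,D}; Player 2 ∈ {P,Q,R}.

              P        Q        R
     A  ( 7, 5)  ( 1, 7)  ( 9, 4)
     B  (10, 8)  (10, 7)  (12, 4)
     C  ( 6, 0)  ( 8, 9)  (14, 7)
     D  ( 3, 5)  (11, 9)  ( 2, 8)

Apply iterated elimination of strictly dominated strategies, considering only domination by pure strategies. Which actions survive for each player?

IESDS → P1:{B,D} P2:{P,Q}

P1 drop A (B beats it: P:10>7 Q:10>1 R:12>9)
P2 drop R (Q beats it: B:7>4 C:9>7 D:9>8)
P1 drop C (B beats it: P:10>6 Q:10>8)
P1→{B,D} P2→{P,Q}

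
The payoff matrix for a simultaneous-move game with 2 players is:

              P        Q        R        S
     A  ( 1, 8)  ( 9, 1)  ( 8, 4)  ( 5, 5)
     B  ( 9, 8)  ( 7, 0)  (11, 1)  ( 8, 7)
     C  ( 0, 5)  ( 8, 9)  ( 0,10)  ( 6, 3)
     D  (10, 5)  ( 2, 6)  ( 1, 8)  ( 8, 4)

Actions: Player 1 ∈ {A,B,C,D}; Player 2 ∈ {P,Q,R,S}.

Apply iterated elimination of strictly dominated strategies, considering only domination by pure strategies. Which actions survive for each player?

P2 drop Q (R beats it: A:4>1 B:1>0 C:10>9 D:8>6)
P1 drop A (B beats it: P:9>1 R:11>8 S:8>5)
P1 drop C (B beats it: P:9>0 R:11>0 S:8>6)
P2 drop S (P beats it: B:8>7 D:5>4)
P1→{B,D} P2→{P,R}

IESDS → P1:{B,D} P2:{P,R}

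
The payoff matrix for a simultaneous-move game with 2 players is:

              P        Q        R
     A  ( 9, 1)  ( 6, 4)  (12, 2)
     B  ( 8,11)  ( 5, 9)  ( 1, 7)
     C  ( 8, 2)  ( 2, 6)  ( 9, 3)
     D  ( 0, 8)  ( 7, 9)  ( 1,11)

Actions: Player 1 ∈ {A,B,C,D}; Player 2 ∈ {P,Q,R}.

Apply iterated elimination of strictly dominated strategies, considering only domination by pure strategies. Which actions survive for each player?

IESDS → P1:{A,D} P2:{Q,R}

P1 drop B (A beats it: P:9>8 Q:6>5 R:12>1)
P1 drop C (A beats it: P:9>8 Q:6>2 R:12>9)
P2 drop P (Q beats it: A:4>1 D:9>8)
P1→{A,D} P2→{Q,R}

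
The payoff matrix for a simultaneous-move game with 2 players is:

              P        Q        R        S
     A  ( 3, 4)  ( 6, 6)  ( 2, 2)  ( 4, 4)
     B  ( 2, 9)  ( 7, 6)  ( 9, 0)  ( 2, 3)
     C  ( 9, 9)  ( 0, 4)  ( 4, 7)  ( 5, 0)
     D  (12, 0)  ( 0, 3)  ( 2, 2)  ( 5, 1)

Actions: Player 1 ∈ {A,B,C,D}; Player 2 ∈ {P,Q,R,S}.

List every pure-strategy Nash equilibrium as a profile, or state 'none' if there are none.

PSNE: ∅

(A,P): not NE [P1→D gives 12>3; P2→Q gives 6>4]
(A,Q): not NE [P1→B gives 7>6]
(A,R): not NE [P1→B gives 9>2; P2→Q gives 6>2]
(A,S): not NE [P1→D gives 5>4; P2→Q gives 6>4]
(B,P): not NE [P1→D gives 12>2]
(B,Q): not NE [P2→P gives 9>6]
(B,R): not NE [P2→P gives 9>0]
(B,S): not NE [P1→D gives 5>2; P2→P gives 9>3]
(C,P): not NE [P1→D gives 12>9]
(C,Q): not NE [P1→B gives 7>0; P2→P gives 9>4]
(C,R): not NE [P1→B gives 9>4; P2→P gives 9>7]
(C,S): not NE [P2→P gives 9>0]
(D,P): not NE [P2→Q gives 3>0]
(D,Q): not NE [P1→B gives 7>0]
(D,R): not NE [P1→B gives 9>2; P2→Q gives 3>2]
(D,S): not NE [P2→Q gives 3>1]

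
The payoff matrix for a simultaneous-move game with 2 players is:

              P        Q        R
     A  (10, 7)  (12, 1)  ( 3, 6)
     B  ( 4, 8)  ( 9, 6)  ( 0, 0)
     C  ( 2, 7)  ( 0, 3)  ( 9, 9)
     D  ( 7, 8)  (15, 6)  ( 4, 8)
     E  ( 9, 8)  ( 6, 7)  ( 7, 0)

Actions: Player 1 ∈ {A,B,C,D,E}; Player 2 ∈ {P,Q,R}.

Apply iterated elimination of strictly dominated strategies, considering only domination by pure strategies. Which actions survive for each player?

Remaining: P1:{A,C,E} P2:{P,R}

P1 drop B (A beats it: P:10>4 Q:12>9 R:3>0)
P2 drop Q (P beats it: A:7>1 C:7>3 D:8>6 E:8>7)
P1 drop D (E beats it: P:9>7 R:7>4)
P1→{A,C,E} P2→{P,R}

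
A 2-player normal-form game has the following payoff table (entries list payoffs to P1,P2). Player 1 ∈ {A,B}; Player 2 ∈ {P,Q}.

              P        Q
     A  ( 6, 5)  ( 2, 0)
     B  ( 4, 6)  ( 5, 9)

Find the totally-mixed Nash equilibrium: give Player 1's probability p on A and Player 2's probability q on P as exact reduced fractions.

P1 indiff ⇒ q·6+(1-q)·2 = q·4+(1-q)·5 ⇒ q(2) = (1-q)(3) ⇒ q = 3/5
P2 indiff ⇒ p·5+(1-p)·6 = p·0+(1-p)·9 ⇒ p(5) = (1-p)(3) ⇒ p = 3/8

p=3/8, q=3/5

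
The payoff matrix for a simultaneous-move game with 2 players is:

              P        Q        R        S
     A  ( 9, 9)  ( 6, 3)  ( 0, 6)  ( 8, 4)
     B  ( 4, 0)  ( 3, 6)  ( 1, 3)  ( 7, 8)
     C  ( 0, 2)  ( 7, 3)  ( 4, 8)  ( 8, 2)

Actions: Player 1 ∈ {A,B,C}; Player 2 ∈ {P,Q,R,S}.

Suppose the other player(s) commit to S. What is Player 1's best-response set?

u_1(A vs S) = 8
u_1(B vs S) = 7
u_1(C vs S) = 8
max payoff 8 at {A,C}

P1 best: {A,C}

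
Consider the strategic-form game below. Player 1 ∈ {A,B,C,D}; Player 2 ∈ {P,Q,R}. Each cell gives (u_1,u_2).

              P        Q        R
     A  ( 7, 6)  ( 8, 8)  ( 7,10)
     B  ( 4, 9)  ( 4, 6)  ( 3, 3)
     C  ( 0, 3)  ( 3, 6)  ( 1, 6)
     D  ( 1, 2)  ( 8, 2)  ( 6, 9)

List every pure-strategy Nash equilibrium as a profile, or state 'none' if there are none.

Nash profiles: (A,R)

(A,P): not NE [P2→R gives 10>6]
(A,Q): not NE [P2→R gives 10>8]
(A,R): NE
(B,P): not NE [P1→A gives 7>4]
(B,Q): not NE [P1→D gives 8>4; P2→P gives 9>6]
(B,R): not NE [P1→A gives 7>3; P2→P gives 9>3]
(C,P): not NE [P1→A gives 7>0; P2→R gives 6>3]
(C,Q): not NE [P1→D gives 8>3]
(C,R): not NE [P1→A gives 7>1]
(D,P): not NE [P1→A gives 7>1; P2→R gives 9>2]
(D,Q): not NE [P2→R gives 9>2]
(D,R): not NE [P1→A gives 7>6]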